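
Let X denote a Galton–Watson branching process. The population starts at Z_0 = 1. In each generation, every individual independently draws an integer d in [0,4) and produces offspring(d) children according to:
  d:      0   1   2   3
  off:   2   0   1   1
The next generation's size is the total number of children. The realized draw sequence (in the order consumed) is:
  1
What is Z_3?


0

gen 0: Z_0=1, draws=[1], offspring=[0], Z_1=0
gen 1: Z_1=0, draws=[], offspring=[], Z_2=0
gen 2: Z_2=0, draws=[], offspring=[], Z_3=0


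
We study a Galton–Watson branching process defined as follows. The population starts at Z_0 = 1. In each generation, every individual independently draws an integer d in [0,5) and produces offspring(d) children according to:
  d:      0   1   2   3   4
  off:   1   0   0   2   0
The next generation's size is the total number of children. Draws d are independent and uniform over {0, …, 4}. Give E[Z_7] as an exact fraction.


Outcome values over d=0..4: [1, 0, 0, 2, 0]
Σy = 3, Σy² = 5, M = 5
μ = 3/5 = 3/5,  σ² = 5/5 − (3/5)² = 16/25
E[Z_0] = 1
E[Z_1] = 3/5·E[Z_0] = 3/5
E[Z_2] = 3/5·E[Z_1] = 9/25
E[Z_3] = 3/5·E[Z_2] = 27/125
E[Z_4] = 3/5·E[Z_3] = 81/625
E[Z_5] = 3/5·E[Z_4] = 243/3125
E[Z_6] = 3/5·E[Z_5] = 729/15625
E[Z_7] = 3/5·E[Z_6] = 2187/78125

2187/78125


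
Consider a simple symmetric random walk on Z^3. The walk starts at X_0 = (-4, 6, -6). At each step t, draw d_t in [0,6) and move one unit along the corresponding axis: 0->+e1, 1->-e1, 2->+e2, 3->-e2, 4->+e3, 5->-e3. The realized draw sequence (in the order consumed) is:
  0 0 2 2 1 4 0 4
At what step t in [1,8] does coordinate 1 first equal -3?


1

t=0: X=(-4, 6, -6), d=0 → +e1, X_1=(-3, 6, -6)
t=1: X=(-3, 6, -6), d=0 → +e1, X_2=(-2, 6, -6)
t=2: X=(-2, 6, -6), d=2 → +e2, X_3=(-2, 7, -6)
t=3: X=(-2, 7, -6), d=2 → +e2, X_4=(-2, 8, -6)
t=4: X=(-2, 8, -6), d=1 → -e1, X_5=(-3, 8, -6)
t=5: X=(-3, 8, -6), d=4 → +e3, X_6=(-3, 8, -5)
t=6: X=(-3, 8, -5), d=0 → +e1, X_7=(-2, 8, -5)
t=7: X=(-2, 8, -5), d=4 → +e3, X_8=(-2, 8, -4)


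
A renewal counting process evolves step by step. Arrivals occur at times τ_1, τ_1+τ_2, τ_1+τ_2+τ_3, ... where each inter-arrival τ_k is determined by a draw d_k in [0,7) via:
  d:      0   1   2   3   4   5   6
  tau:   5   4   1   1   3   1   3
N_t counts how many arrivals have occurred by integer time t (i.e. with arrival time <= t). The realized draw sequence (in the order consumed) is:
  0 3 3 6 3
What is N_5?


1

draw d_1=0: τ_1=5, arrival time A_1=5
draw d_2=3: τ_2=1, arrival time A_2=6
draw d_3=3: τ_3=1, arrival time A_3=7
draw d_4=6: τ_4=3, arrival time A_4=10
draw d_5=3: τ_5=1, arrival time A_5=11
N_t over t=0..5: 0:0 1:0 2:0 3:0 4:0 5:1


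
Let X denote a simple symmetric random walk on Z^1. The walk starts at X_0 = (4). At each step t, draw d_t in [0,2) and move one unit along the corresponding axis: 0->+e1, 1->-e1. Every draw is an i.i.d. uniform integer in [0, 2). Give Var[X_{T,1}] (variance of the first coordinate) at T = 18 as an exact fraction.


18

Outcome values over d=0..1: [1, -1]
Σy = 0, Σy² = 2, M = 2
μ = 0/2 = 0,  σ² = 2/2 − (0)² = 1
Independent increments: Var[X_18] = 18·σ² = 18·(1) = 18


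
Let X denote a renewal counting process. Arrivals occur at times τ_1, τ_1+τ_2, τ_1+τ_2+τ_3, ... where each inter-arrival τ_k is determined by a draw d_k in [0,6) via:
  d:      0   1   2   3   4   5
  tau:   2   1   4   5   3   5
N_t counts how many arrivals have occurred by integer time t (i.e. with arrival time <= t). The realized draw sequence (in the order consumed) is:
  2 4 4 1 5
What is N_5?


draw d_1=2: τ_1=4, arrival time A_1=4
draw d_2=4: τ_2=3, arrival time A_2=7
draw d_3=4: τ_3=3, arrival time A_3=10
draw d_4=1: τ_4=1, arrival time A_4=11
draw d_5=5: τ_5=5, arrival time A_5=16
N_t over t=0..5: 0:0 1:0 2:0 3:0 4:1 5:1

1


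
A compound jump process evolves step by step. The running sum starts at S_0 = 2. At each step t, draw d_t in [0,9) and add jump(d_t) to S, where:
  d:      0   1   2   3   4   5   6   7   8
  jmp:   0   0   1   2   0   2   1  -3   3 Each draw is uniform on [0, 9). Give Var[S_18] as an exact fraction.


48

Outcome values over d=0..8: [0, 0, 1, 2, 0, 2, 1, -3, 3]
Σy = 6, Σy² = 28, M = 9
μ = 6/9 = 2/3,  σ² = 28/9 − (2/3)² = 8/3
Independent increments: Var[S_18] = 18·σ² = 18·(8/3) = 48


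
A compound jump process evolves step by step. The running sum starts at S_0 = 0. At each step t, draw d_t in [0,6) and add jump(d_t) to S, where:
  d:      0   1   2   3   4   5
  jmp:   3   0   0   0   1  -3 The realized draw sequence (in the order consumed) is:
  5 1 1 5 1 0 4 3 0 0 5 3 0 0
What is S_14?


7

t=0: S=0, d=5, jump=-3, S_1=-3
t=1: S=-3, d=1, jump=0, S_2=-3
t=2: S=-3, d=1, jump=0, S_3=-3
t=3: S=-3, d=5, jump=-3, S_4=-6
t=4: S=-6, d=1, jump=0, S_5=-6
t=5: S=-6, d=0, jump=3, S_6=-3
t=6: S=-3, d=4, jump=1, S_7=-2
t=7: S=-2, d=3, jump=0, S_8=-2
t=8: S=-2, d=0, jump=3, S_9=1
t=9: S=1, d=0, jump=3, S_10=4
t=10: S=4, d=5, jump=-3, S_11=1
t=11: S=1, d=3, jump=0, S_12=1
t=12: S=1, d=0, jump=3, S_13=4
t=13: S=4, d=0, jump=3, S_14=7


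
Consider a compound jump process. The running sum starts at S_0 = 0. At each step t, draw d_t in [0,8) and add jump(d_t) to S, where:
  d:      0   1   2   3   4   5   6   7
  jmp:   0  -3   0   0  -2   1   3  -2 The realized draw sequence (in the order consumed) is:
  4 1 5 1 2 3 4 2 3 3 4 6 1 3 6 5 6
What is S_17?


-4

t=0: S=0, d=4, jump=-2, S_1=-2
t=1: S=-2, d=1, jump=-3, S_2=-5
t=2: S=-5, d=5, jump=1, S_3=-4
t=3: S=-4, d=1, jump=-3, S_4=-7
t=4: S=-7, d=2, jump=0, S_5=-7
t=5: S=-7, d=3, jump=0, S_6=-7
t=6: S=-7, d=4, jump=-2, S_7=-9
t=7: S=-9, d=2, jump=0, S_8=-9
t=8: S=-9, d=3, jump=0, S_9=-9
t=9: S=-9, d=3, jump=0, S_10=-9
t=10: S=-9, d=4, jump=-2, S_11=-11
t=11: S=-11, d=6, jump=3, S_12=-8
t=12: S=-8, d=1, jump=-3, S_13=-11
t=13: S=-11, d=3, jump=0, S_14=-11
t=14: S=-11, d=6, jump=3, S_15=-8
t=15: S=-8, d=5, jump=1, S_16=-7
t=16: S=-7, d=6, jump=3, S_17=-4


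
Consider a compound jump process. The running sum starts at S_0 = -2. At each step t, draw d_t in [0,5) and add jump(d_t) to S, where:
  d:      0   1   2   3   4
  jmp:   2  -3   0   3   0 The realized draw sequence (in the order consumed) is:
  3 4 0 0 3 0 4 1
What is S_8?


t=0: S=-2, d=3, jump=3, S_1=1
t=1: S=1, d=4, jump=0, S_2=1
t=2: S=1, d=0, jump=2, S_3=3
t=3: S=3, d=0, jump=2, S_4=5
t=4: S=5, d=3, jump=3, S_5=8
t=5: S=8, d=0, jump=2, S_6=10
t=6: S=10, d=4, jump=0, S_7=10
t=7: S=10, d=1, jump=-3, S_8=7

7


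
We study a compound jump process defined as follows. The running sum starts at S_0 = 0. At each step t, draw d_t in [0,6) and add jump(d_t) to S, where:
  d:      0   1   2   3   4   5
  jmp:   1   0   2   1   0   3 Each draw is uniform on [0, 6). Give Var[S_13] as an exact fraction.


Outcome values over d=0..5: [1, 0, 2, 1, 0, 3]
Σy = 7, Σy² = 15, M = 6
μ = 7/6 = 7/6,  σ² = 15/6 − (7/6)² = 41/36
Independent increments: Var[S_13] = 13·σ² = 13·(41/36) = 533/36

533/36


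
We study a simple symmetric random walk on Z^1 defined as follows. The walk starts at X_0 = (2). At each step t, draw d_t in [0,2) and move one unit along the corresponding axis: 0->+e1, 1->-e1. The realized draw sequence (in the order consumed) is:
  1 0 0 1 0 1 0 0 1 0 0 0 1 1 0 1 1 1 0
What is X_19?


(3)

t=0: X=(2), d=1 → -e1, X_1=(1)
t=1: X=(1), d=0 → +e1, X_2=(2)
t=2: X=(2), d=0 → +e1, X_3=(3)
t=3: X=(3), d=1 → -e1, X_4=(2)
t=4: X=(2), d=0 → +e1, X_5=(3)
t=5: X=(3), d=1 → -e1, X_6=(2)
t=6: X=(2), d=0 → +e1, X_7=(3)
t=7: X=(3), d=0 → +e1, X_8=(4)
t=8: X=(4), d=1 → -e1, X_9=(3)
t=9: X=(3), d=0 → +e1, X_10=(4)
t=10: X=(4), d=0 → +e1, X_11=(5)
t=11: X=(5), d=0 → +e1, X_12=(6)
t=12: X=(6), d=1 → -e1, X_13=(5)
t=13: X=(5), d=1 → -e1, X_14=(4)
t=14: X=(4), d=0 → +e1, X_15=(5)
t=15: X=(5), d=1 → -e1, X_16=(4)
t=16: X=(4), d=1 → -e1, X_17=(3)
t=17: X=(3), d=1 → -e1, X_18=(2)
t=18: X=(2), d=0 → +e1, X_19=(3)


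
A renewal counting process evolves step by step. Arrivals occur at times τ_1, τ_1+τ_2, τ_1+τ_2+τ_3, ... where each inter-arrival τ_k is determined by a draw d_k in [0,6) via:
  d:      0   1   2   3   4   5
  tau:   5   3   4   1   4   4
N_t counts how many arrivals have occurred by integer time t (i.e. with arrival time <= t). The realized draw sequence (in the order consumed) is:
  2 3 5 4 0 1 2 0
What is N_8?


2

draw d_1=2: τ_1=4, arrival time A_1=4
draw d_2=3: τ_2=1, arrival time A_2=5
draw d_3=5: τ_3=4, arrival time A_3=9
draw d_4=4: τ_4=4, arrival time A_4=13
draw d_5=0: τ_5=5, arrival time A_5=18
draw d_6=1: τ_6=3, arrival time A_6=21
draw d_7=2: τ_7=4, arrival time A_7=25
draw d_8=0: τ_8=5, arrival time A_8=30
N_t over t=0..8: 0:0 1:0 2:0 3:0 4:1 5:2 6:2 7:2 8:2


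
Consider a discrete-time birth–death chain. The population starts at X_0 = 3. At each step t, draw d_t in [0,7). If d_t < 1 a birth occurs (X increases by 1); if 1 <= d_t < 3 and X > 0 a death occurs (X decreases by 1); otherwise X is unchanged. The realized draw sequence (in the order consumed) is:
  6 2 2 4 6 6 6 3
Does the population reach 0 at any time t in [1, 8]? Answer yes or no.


no

t=0: X=3, d=6 → hold, X_1=3
t=1: X=3, d=2 → death, X_2=2
t=2: X=2, d=2 → death, X_3=1
t=3: X=1, d=4 → hold, X_4=1
t=4: X=1, d=6 → hold, X_5=1
t=5: X=1, d=6 → hold, X_6=1
t=6: X=1, d=6 → hold, X_7=1
t=7: X=1, d=3 → hold, X_8=1


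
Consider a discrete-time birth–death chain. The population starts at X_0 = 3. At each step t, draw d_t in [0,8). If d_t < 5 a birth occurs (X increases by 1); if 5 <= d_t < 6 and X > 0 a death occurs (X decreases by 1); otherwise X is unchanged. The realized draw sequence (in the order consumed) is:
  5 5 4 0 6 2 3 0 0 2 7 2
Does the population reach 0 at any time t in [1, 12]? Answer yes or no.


t=0: X=3, d=5 → death, X_1=2
t=1: X=2, d=5 → death, X_2=1
t=2: X=1, d=4 → birth, X_3=2
t=3: X=2, d=0 → birth, X_4=3
t=4: X=3, d=6 → hold, X_5=3
t=5: X=3, d=2 → birth, X_6=4
t=6: X=4, d=3 → birth, X_7=5
t=7: X=5, d=0 → birth, X_8=6
t=8: X=6, d=0 → birth, X_9=7
t=9: X=7, d=2 → birth, X_10=8
t=10: X=8, d=7 → hold, X_11=8
t=11: X=8, d=2 → birth, X_12=9

no


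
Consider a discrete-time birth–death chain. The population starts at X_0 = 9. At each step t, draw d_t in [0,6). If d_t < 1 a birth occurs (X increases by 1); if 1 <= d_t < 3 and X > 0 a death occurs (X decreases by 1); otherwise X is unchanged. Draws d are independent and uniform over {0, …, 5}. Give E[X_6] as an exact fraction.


8

X can drop by at most 1 per step and X_0 = 9 > T = 6, so X_t >= 9 − t >= 3 > 0 for every t <= 6: the floor at 0 (the 'and X > 0' condition) never binds. Hence X_6 = X_0 + Σ_{t<6} Y_t with i.i.d. increments Y_t = y(d_t) ∈ {+1, −1, 0}.
Outcome values over d=0..5: [1, -1, -1, 0, 0, 0]
Σy = -1, Σy² = 3, M = 6
μ = -1/6 = -1/6,  σ² = 3/6 − (-1/6)² = 17/36
E[X_6] = 9 + 6·(-1/6) = 8


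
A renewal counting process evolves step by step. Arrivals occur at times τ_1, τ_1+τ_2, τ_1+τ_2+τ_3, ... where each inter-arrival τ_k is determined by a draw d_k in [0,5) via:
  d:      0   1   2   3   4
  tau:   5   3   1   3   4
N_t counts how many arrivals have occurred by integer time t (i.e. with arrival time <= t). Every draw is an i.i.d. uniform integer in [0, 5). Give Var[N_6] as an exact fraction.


Inter-arrival values over d=0..4: [5, 3, 1, 3, 4]
Each d has probability 1/5, so the pmf of τ is: f(1) = 1/5, f(3) = 2/5, f(4) = 1/5, f(5) = 1/5
Let p_n(j) = P(N_n = j), with p_0 = [1]. Condition on τ_1: p_n(0) = P(τ > n), and for j >= 1, p_n(j) = Σ_{k<=n} f(k)·p_{n−k}(j−1)
p_1 = [4/5, 1/5]  (j = 0..1)
p_2 = [4/5, 4/25, 1/25]  (j = 0..2)
p_3 = [2/5, 14/25, 4/125, 1/125]  (j = 0..3)
p_4 = [1/5, 3/5, 24/125, 4/625, 1/625]  (j = 0..4)
p_5 = [0, 18/25, 28/125, 34/625, 4/3125, 1/3125]  (j = 0..5)
p_6 = [0, 12/25, 11/25, 41/625, 44/3125, 4/15625, 1/15625]  (j = 0..6)
E[N_6] = Σ j·p_6(j) = 25231/15625;  E[N_6²] = Σ j²·p_6(j) = 47881/15625
Var[N_6] = 47881/15625 − (25231/15625)² = 111537264/244140625

111537264/244140625


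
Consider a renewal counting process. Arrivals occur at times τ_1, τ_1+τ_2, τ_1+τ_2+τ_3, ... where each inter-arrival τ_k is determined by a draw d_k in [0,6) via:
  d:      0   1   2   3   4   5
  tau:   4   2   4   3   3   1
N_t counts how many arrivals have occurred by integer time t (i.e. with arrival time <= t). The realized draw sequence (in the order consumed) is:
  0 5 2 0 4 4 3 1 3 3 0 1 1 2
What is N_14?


4

draw d_1=0: τ_1=4, arrival time A_1=4
draw d_2=5: τ_2=1, arrival time A_2=5
draw d_3=2: τ_3=4, arrival time A_3=9
draw d_4=0: τ_4=4, arrival time A_4=13
draw d_5=4: τ_5=3, arrival time A_5=16
draw d_6=4: τ_6=3, arrival time A_6=19
draw d_7=3: τ_7=3, arrival time A_7=22
draw d_8=1: τ_8=2, arrival time A_8=24
draw d_9=3: τ_9=3, arrival time A_9=27
draw d_10=3: τ_10=3, arrival time A_10=30
draw d_11=0: τ_11=4, arrival time A_11=34
draw d_12=1: τ_12=2, arrival time A_12=36
draw d_13=1: τ_13=2, arrival time A_13=38
draw d_14=2: τ_14=4, arrival time A_14=42
N_t over t=0..14: 0:0 1:0 2:0 3:0 4:1 5:2 6:2 7:2 8:2 9:3 10:3 11:3 12:3 13:4 14:4


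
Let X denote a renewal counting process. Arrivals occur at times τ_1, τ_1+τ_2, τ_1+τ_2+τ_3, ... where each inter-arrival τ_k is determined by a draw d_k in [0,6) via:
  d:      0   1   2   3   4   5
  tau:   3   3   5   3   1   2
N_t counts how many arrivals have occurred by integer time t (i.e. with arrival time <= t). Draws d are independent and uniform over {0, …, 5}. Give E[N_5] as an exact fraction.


11839/7776

Inter-arrival values over d=0..5: [3, 3, 5, 3, 1, 2]
Each d has probability 1/6, so the pmf of τ is: f(1) = 1/6, f(2) = 1/6, f(3) = 1/2, f(5) = 1/6
Renewal equation for m(n) = E[N_n]: condition on τ_1 = k (if k <= n, one arrival plus a fresh copy on the remaining n−k steps): m(n) = F(n) + Σ_{k<=n} f(k)·m(n−k), where F(n) = P(τ <= n) and m(0) = 0
m(1) = F(1) = 1/6
m(2) = F(2) + f(1)·m(1) = 1/3 + 1/6·1/6 = 13/36
m(3) = F(3) + f(1)·m(2) + f(2)·m(1) = 5/6 + 1/6·13/36 + 1/6·1/6 = 199/216
m(4) = F(4) + f(1)·m(3) + f(2)·m(2) + f(3)·m(1) = 5/6 + 1/6·199/216 + 1/6·13/36 + 1/2·1/6 = 1465/1296
m(5) = F(5) + f(1)·m(4) + f(2)·m(3) + f(3)·m(2) = 1 + 1/6·1465/1296 + 1/6·199/216 + 1/2·13/36 = 11839/7776
E[N_5] = m(5) = 11839/7776


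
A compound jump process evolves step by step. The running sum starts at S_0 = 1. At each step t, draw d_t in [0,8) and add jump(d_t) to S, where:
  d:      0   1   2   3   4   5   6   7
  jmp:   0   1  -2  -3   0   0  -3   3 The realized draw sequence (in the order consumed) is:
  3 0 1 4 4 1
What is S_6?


t=0: S=1, d=3, jump=-3, S_1=-2
t=1: S=-2, d=0, jump=0, S_2=-2
t=2: S=-2, d=1, jump=1, S_3=-1
t=3: S=-1, d=4, jump=0, S_4=-1
t=4: S=-1, d=4, jump=0, S_5=-1
t=5: S=-1, d=1, jump=1, S_6=0

0


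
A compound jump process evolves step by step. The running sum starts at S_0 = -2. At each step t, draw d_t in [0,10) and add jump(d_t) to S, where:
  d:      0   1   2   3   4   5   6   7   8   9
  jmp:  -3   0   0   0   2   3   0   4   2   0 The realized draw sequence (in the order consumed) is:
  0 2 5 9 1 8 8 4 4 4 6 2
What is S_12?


8

t=0: S=-2, d=0, jump=-3, S_1=-5
t=1: S=-5, d=2, jump=0, S_2=-5
t=2: S=-5, d=5, jump=3, S_3=-2
t=3: S=-2, d=9, jump=0, S_4=-2
t=4: S=-2, d=1, jump=0, S_5=-2
t=5: S=-2, d=8, jump=2, S_6=0
t=6: S=0, d=8, jump=2, S_7=2
t=7: S=2, d=4, jump=2, S_8=4
t=8: S=4, d=4, jump=2, S_9=6
t=9: S=6, d=4, jump=2, S_10=8
t=10: S=8, d=6, jump=0, S_11=8
t=11: S=8, d=2, jump=0, S_12=8


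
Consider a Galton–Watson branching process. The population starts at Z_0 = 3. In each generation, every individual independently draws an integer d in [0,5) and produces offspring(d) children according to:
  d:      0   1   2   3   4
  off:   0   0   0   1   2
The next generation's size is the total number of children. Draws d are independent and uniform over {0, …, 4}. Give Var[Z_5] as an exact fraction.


5602608/9765625

Outcome values over d=0..4: [0, 0, 0, 1, 2]
Σy = 3, Σy² = 5, M = 5
μ = 3/5 = 3/5,  σ² = 5/5 − (3/5)² = 16/25
V_0 = 0, E_0 = 3
V_1 = 16/25·E_0 + (3/5)²·V_0 = 48/25;  E_1 = 9/5
V_2 = 16/25·E_1 + (3/5)²·V_1 = 1152/625;  E_2 = 27/25
V_3 = 16/25·E_2 + (3/5)²·V_2 = 21168/15625;  E_3 = 81/125
V_4 = 16/25·E_3 + (3/5)²·V_3 = 352512/390625;  E_4 = 243/625
V_5 = 16/25·E_4 + (3/5)²·V_4 = 5602608/9765625;  E_5 = 729/3125


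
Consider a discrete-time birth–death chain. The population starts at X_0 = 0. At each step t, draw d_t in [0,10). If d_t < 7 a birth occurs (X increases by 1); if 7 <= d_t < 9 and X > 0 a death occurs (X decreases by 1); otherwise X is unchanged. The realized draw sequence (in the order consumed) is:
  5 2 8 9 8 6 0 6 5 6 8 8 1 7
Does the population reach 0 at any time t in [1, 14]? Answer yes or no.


t=0: X=0, d=5 → birth, X_1=1
t=1: X=1, d=2 → birth, X_2=2
t=2: X=2, d=8 → death, X_3=1
t=3: X=1, d=9 → hold, X_4=1
t=4: X=1, d=8 → death, X_5=0
t=5: X=0, d=6 → birth, X_6=1
t=6: X=1, d=0 → birth, X_7=2
t=7: X=2, d=6 → birth, X_8=3
t=8: X=3, d=5 → birth, X_9=4
t=9: X=4, d=6 → birth, X_10=5
t=10: X=5, d=8 → death, X_11=4
t=11: X=4, d=8 → death, X_12=3
t=12: X=3, d=1 → birth, X_13=4
t=13: X=4, d=7 → death, X_14=3

yes


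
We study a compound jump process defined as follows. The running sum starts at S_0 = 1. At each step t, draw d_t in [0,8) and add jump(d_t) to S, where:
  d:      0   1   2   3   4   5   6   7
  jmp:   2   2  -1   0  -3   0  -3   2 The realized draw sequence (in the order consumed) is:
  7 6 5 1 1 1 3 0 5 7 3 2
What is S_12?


t=0: S=1, d=7, jump=2, S_1=3
t=1: S=3, d=6, jump=-3, S_2=0
t=2: S=0, d=5, jump=0, S_3=0
t=3: S=0, d=1, jump=2, S_4=2
t=4: S=2, d=1, jump=2, S_5=4
t=5: S=4, d=1, jump=2, S_6=6
t=6: S=6, d=3, jump=0, S_7=6
t=7: S=6, d=0, jump=2, S_8=8
t=8: S=8, d=5, jump=0, S_9=8
t=9: S=8, d=7, jump=2, S_10=10
t=10: S=10, d=3, jump=0, S_11=10
t=11: S=10, d=2, jump=-1, S_12=9

9


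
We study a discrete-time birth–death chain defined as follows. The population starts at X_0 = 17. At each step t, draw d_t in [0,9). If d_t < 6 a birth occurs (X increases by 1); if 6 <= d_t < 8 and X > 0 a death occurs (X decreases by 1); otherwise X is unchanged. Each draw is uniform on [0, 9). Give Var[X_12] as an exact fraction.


224/27

X can drop by at most 1 per step and X_0 = 17 > T = 12, so X_t >= 17 − t >= 5 > 0 for every t <= 12: the floor at 0 (the 'and X > 0' condition) never binds. Hence X_12 = X_0 + Σ_{t<12} Y_t with i.i.d. increments Y_t = y(d_t) ∈ {+1, −1, 0}.
Outcome values over d=0..8: [1, 1, 1, 1, 1, 1, -1, -1, 0]
Σy = 4, Σy² = 8, M = 9
μ = 4/9 = 4/9,  σ² = 8/9 − (4/9)² = 56/81
Independent increments: Var[X_12] = 12·σ² = 12·(56/81) = 224/27


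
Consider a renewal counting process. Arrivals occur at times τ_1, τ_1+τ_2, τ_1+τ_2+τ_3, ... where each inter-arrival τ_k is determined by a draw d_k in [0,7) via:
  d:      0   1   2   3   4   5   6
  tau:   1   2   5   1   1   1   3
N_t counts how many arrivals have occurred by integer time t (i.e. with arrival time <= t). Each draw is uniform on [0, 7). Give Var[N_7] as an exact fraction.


1321876957070/678223072849

Inter-arrival values over d=0..6: [1, 2, 5, 1, 1, 1, 3]
Each d has probability 1/7, so the pmf of τ is: f(1) = 4/7, f(2) = 1/7, f(3) = 1/7, f(5) = 1/7
Let p_n(j) = P(N_n = j), with p_0 = [1]. Condition on τ_1: p_n(0) = P(τ > n), and for j >= 1, p_n(j) = Σ_{k<=n} f(k)·p_{n−k}(j−1)
p_1 = [3/7, 4/7]  (j = 0..1)
p_2 = [2/7, 19/49, 16/49]  (j = 0..2)
p_3 = [1/7, 18/49, 104/343, 64/343]  (j = 0..3)
p_4 = [1/7, 9/49, 17/49, 528/2401, 256/2401]  (j = 0..4)
p_5 = [0, 2/7, 73/343, 692/2401, 2560/16807, 1024/16807]  (j = 0..5)
p_6 = [0, 5/49, 111/343, 515/2401, 3744/16807, 12032/117649, 4096/117649]  (j = 0..6)
p_7 = [0, 3/49, 62/343, 748/2401, 3280/16807, 19328/117649, 55296/823543, 16384/823543]  (j = 0..7)
E[N_7] = Σ j·p_7(j) = 2883661/823543;  E[N_7²] = Σ j²·p_7(j) = 11702337/823543
Var[N_7] = 11702337/823543 − (2883661/823543)² = 1321876957070/678223072849


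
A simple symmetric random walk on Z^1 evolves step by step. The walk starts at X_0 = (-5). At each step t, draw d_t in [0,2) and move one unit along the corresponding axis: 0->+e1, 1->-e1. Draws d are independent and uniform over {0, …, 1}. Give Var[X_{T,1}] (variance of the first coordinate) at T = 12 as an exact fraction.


Outcome values over d=0..1: [1, -1]
Σy = 0, Σy² = 2, M = 2
μ = 0/2 = 0,  σ² = 2/2 − (0)² = 1
Independent increments: Var[X_12] = 12·σ² = 12·(1) = 12

12


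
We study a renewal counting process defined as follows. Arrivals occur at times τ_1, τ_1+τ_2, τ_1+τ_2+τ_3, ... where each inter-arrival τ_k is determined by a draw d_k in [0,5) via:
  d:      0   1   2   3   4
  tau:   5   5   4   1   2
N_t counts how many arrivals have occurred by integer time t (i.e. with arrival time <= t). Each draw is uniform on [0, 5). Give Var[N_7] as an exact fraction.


Inter-arrival values over d=0..4: [5, 5, 4, 1, 2]
Each d has probability 1/5, so the pmf of τ is: f(1) = 1/5, f(2) = 1/5, f(4) = 1/5, f(5) = 2/5
Let p_n(j) = P(N_n = j), with p_0 = [1]. Condition on τ_1: p_n(0) = P(τ > n), and for j >= 1, p_n(j) = Σ_{k<=n} f(k)·p_{n−k}(j−1)
p_1 = [4/5, 1/5]  (j = 0..1)
p_2 = [3/5, 9/25, 1/25]  (j = 0..2)
p_3 = [3/5, 7/25, 14/125, 1/125]  (j = 0..3)
p_4 = [2/5, 11/25, 16/125, 19/625, 1/625]  (j = 0..4)
p_5 = [0, 19/25, 23/125, 6/125, 24/3125, 1/3125]  (j = 0..5)
p_6 = [0, 13/25, 49/125, 44/625, 49/3125, 29/15625, 1/15625]  (j = 0..6)
p_7 = [0, 9/25, 57/125, 96/625, 79/3125, 73/15625, 34/78125, 1/78125]  (j = 0..7)
E[N_7] = Σ j·p_7(j) = 145311/78125;  E[N_7²] = Σ j²·p_7(j) = 320623/78125
Var[N_7] = 320623/78125 − (145311/78125)² = 3933385154/6103515625

3933385154/6103515625


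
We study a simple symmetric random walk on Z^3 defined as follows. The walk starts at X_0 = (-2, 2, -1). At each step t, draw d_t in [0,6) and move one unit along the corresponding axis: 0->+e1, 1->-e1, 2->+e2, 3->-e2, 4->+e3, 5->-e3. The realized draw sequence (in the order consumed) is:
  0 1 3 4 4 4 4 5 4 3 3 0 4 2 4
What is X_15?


(-1, 0, 5)

t=0: X=(-2, 2, -1), d=0 → +e1, X_1=(-1, 2, -1)
t=1: X=(-1, 2, -1), d=1 → -e1, X_2=(-2, 2, -1)
t=2: X=(-2, 2, -1), d=3 → -e2, X_3=(-2, 1, -1)
t=3: X=(-2, 1, -1), d=4 → +e3, X_4=(-2, 1, 0)
t=4: X=(-2, 1, 0), d=4 → +e3, X_5=(-2, 1, 1)
t=5: X=(-2, 1, 1), d=4 → +e3, X_6=(-2, 1, 2)
t=6: X=(-2, 1, 2), d=4 → +e3, X_7=(-2, 1, 3)
t=7: X=(-2, 1, 3), d=5 → -e3, X_8=(-2, 1, 2)
t=8: X=(-2, 1, 2), d=4 → +e3, X_9=(-2, 1, 3)
t=9: X=(-2, 1, 3), d=3 → -e2, X_10=(-2, 0, 3)
t=10: X=(-2, 0, 3), d=3 → -e2, X_11=(-2, -1, 3)
t=11: X=(-2, -1, 3), d=0 → +e1, X_12=(-1, -1, 3)
t=12: X=(-1, -1, 3), d=4 → +e3, X_13=(-1, -1, 4)
t=13: X=(-1, -1, 4), d=2 → +e2, X_14=(-1, 0, 4)
t=14: X=(-1, 0, 4), d=4 → +e3, X_15=(-1, 0, 5)


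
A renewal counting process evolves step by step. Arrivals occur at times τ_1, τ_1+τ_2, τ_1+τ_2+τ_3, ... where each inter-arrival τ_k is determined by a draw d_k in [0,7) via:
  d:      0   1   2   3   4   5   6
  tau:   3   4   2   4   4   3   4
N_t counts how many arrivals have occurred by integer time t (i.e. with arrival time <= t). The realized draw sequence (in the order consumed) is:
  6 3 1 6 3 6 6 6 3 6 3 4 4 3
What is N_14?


3

draw d_1=6: τ_1=4, arrival time A_1=4
draw d_2=3: τ_2=4, arrival time A_2=8
draw d_3=1: τ_3=4, arrival time A_3=12
draw d_4=6: τ_4=4, arrival time A_4=16
draw d_5=3: τ_5=4, arrival time A_5=20
draw d_6=6: τ_6=4, arrival time A_6=24
draw d_7=6: τ_7=4, arrival time A_7=28
draw d_8=6: τ_8=4, arrival time A_8=32
draw d_9=3: τ_9=4, arrival time A_9=36
draw d_10=6: τ_10=4, arrival time A_10=40
draw d_11=3: τ_11=4, arrival time A_11=44
draw d_12=4: τ_12=4, arrival time A_12=48
draw d_13=4: τ_13=4, arrival time A_13=52
draw d_14=3: τ_14=4, arrival time A_14=56
N_t over t=0..14: 0:0 1:0 2:0 3:0 4:1 5:1 6:1 7:1 8:2 9:2 10:2 11:2 12:3 13:3 14:3


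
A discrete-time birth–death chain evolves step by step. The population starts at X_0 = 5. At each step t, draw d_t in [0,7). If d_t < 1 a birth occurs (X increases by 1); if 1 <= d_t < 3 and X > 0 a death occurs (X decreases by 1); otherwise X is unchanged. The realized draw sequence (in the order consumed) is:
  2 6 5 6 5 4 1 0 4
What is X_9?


t=0: X=5, d=2 → death, X_1=4
t=1: X=4, d=6 → hold, X_2=4
t=2: X=4, d=5 → hold, X_3=4
t=3: X=4, d=6 → hold, X_4=4
t=4: X=4, d=5 → hold, X_5=4
t=5: X=4, d=4 → hold, X_6=4
t=6: X=4, d=1 → death, X_7=3
t=7: X=3, d=0 → birth, X_8=4
t=8: X=4, d=4 → hold, X_9=4

4


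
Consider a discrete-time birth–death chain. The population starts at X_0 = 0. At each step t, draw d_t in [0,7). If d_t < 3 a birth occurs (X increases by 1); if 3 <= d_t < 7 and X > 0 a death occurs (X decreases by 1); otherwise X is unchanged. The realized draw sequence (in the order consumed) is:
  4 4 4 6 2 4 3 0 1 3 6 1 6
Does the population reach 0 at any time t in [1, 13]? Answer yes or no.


yes

t=0: X=0, d=4 → hold, X_1=0
t=1: X=0, d=4 → hold, X_2=0
t=2: X=0, d=4 → hold, X_3=0
t=3: X=0, d=6 → hold, X_4=0
t=4: X=0, d=2 → birth, X_5=1
t=5: X=1, d=4 → death, X_6=0
t=6: X=0, d=3 → hold, X_7=0
t=7: X=0, d=0 → birth, X_8=1
t=8: X=1, d=1 → birth, X_9=2
t=9: X=2, d=3 → death, X_10=1
t=10: X=1, d=6 → death, X_11=0
t=11: X=0, d=1 → birth, X_12=1
t=12: X=1, d=6 → death, X_13=0


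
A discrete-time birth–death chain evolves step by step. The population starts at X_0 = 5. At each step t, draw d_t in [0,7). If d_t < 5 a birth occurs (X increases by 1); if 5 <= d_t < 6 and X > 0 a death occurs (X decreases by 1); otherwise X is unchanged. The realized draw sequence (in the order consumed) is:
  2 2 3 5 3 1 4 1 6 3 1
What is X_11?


13

t=0: X=5, d=2 → birth, X_1=6
t=1: X=6, d=2 → birth, X_2=7
t=2: X=7, d=3 → birth, X_3=8
t=3: X=8, d=5 → death, X_4=7
t=4: X=7, d=3 → birth, X_5=8
t=5: X=8, d=1 → birth, X_6=9
t=6: X=9, d=4 → birth, X_7=10
t=7: X=10, d=1 → birth, X_8=11
t=8: X=11, d=6 → hold, X_9=11
t=9: X=11, d=3 → birth, X_10=12
t=10: X=12, d=1 → birth, X_11=13


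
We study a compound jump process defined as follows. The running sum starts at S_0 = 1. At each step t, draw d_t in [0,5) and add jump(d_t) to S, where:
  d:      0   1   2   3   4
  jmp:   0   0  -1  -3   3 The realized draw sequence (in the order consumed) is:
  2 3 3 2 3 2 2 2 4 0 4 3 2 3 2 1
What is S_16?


t=0: S=1, d=2, jump=-1, S_1=0
t=1: S=0, d=3, jump=-3, S_2=-3
t=2: S=-3, d=3, jump=-3, S_3=-6
t=3: S=-6, d=2, jump=-1, S_4=-7
t=4: S=-7, d=3, jump=-3, S_5=-10
t=5: S=-10, d=2, jump=-1, S_6=-11
t=6: S=-11, d=2, jump=-1, S_7=-12
t=7: S=-12, d=2, jump=-1, S_8=-13
t=8: S=-13, d=4, jump=3, S_9=-10
t=9: S=-10, d=0, jump=0, S_10=-10
t=10: S=-10, d=4, jump=3, S_11=-7
t=11: S=-7, d=3, jump=-3, S_12=-10
t=12: S=-10, d=2, jump=-1, S_13=-11
t=13: S=-11, d=3, jump=-3, S_14=-14
t=14: S=-14, d=2, jump=-1, S_15=-15
t=15: S=-15, d=1, jump=0, S_16=-15

-15


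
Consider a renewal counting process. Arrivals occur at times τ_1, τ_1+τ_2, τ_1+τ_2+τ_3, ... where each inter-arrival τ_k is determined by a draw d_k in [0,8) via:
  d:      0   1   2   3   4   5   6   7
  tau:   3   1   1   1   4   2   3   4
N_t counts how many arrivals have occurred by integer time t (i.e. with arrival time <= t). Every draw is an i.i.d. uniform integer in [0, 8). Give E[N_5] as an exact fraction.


64539/32768

Inter-arrival values over d=0..7: [3, 1, 1, 1, 4, 2, 3, 4]
Each d has probability 1/8, so the pmf of τ is: f(1) = 3/8, f(2) = 1/8, f(3) = 1/4, f(4) = 1/4
Renewal equation for m(n) = E[N_n]: condition on τ_1 = k (if k <= n, one arrival plus a fresh copy on the remaining n−k steps): m(n) = F(n) + Σ_{k<=n} f(k)·m(n−k), where F(n) = P(τ <= n) and m(0) = 0
m(1) = F(1) = 3/8
m(2) = F(2) + f(1)·m(1) = 1/2 + 3/8·3/8 = 41/64
m(3) = F(3) + f(1)·m(2) + f(2)·m(1) = 3/4 + 3/8·41/64 + 1/8·3/8 = 531/512
m(4) = F(4) + f(1)·m(3) + f(2)·m(2) + f(3)·m(1) = 1 + 3/8·531/512 + 1/8·41/64 + 1/4·3/8 = 6401/4096
m(5) = F(5) + f(1)·m(4) + f(2)·m(3) + f(3)·m(2) + f(4)·m(1) = 1 + 3/8·6401/4096 + 1/8·531/512 + 1/4·41/64 + 1/4·3/8 = 64539/32768
E[N_5] = m(5) = 64539/32768


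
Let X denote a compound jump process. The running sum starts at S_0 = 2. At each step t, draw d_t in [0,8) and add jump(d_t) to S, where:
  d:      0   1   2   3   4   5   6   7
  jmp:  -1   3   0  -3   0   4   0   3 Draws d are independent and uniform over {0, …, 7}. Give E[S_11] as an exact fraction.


41/4

Outcome values over d=0..7: [-1, 3, 0, -3, 0, 4, 0, 3]
Σy = 6, Σy² = 44, M = 8
μ = 6/8 = 3/4,  σ² = 44/8 − (3/4)² = 79/16
E[S_11] = 2 + 11·(3/4) = 41/4


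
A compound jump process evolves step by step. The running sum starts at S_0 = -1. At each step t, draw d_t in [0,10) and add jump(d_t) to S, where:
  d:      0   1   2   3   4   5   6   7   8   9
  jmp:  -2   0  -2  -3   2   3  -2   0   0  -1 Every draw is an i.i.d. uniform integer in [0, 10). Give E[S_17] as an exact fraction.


Outcome values over d=0..9: [-2, 0, -2, -3, 2, 3, -2, 0, 0, -1]
Σy = -5, Σy² = 35, M = 10
μ = -5/10 = -1/2,  σ² = 35/10 − (-1/2)² = 13/4
E[S_17] = -1 + 17·(-1/2) = -19/2

-19/2


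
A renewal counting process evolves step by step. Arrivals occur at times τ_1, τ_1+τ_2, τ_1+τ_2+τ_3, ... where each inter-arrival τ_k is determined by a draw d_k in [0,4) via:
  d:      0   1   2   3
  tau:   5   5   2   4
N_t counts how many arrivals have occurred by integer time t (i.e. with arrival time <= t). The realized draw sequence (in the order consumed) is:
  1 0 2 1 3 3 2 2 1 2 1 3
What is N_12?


draw d_1=1: τ_1=5, arrival time A_1=5
draw d_2=0: τ_2=5, arrival time A_2=10
draw d_3=2: τ_3=2, arrival time A_3=12
draw d_4=1: τ_4=5, arrival time A_4=17
draw d_5=3: τ_5=4, arrival time A_5=21
draw d_6=3: τ_6=4, arrival time A_6=25
draw d_7=2: τ_7=2, arrival time A_7=27
draw d_8=2: τ_8=2, arrival time A_8=29
draw d_9=1: τ_9=5, arrival time A_9=34
draw d_10=2: τ_10=2, arrival time A_10=36
draw d_11=1: τ_11=5, arrival time A_11=41
draw d_12=3: τ_12=4, arrival time A_12=45
N_t over t=0..12: 0:0 1:0 2:0 3:0 4:0 5:1 6:1 7:1 8:1 9:1 10:2 11:2 12:3

3


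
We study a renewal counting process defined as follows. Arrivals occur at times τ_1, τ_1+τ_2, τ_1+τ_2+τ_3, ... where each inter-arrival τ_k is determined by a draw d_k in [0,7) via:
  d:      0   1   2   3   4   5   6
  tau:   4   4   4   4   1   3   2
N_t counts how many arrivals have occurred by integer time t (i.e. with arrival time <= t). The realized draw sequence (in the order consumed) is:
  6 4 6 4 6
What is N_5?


draw d_1=6: τ_1=2, arrival time A_1=2
draw d_2=4: τ_2=1, arrival time A_2=3
draw d_3=6: τ_3=2, arrival time A_3=5
draw d_4=4: τ_4=1, arrival time A_4=6
draw d_5=6: τ_5=2, arrival time A_5=8
N_t over t=0..5: 0:0 1:0 2:1 3:2 4:2 5:3

3


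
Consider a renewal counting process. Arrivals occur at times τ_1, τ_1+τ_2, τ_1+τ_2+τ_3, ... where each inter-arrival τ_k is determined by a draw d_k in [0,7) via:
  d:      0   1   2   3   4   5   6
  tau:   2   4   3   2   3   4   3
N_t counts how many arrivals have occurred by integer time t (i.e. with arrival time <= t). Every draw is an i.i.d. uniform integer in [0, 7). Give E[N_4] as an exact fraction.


53/49

Inter-arrival values over d=0..6: [2, 4, 3, 2, 3, 4, 3]
Each d has probability 1/7, so the pmf of τ is: f(2) = 2/7, f(3) = 3/7, f(4) = 2/7
Renewal equation for m(n) = E[N_n]: condition on τ_1 = k (if k <= n, one arrival plus a fresh copy on the remaining n−k steps): m(n) = F(n) + Σ_{k<=n} f(k)·m(n−k), where F(n) = P(τ <= n) and m(0) = 0
m(1) = F(1) = 0
m(2) = F(2) = 2/7
m(3) = F(3) = 5/7
m(4) = F(4) + f(2)·m(2) = 1 + 2/7·2/7 = 53/49
E[N_4] = m(4) = 53/49


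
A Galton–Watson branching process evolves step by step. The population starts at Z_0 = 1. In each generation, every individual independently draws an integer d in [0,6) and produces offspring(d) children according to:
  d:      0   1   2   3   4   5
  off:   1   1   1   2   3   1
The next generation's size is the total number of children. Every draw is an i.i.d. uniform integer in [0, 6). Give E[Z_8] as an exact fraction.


6561/256

Outcome values over d=0..5: [1, 1, 1, 2, 3, 1]
Σy = 9, Σy² = 17, M = 6
μ = 9/6 = 3/2,  σ² = 17/6 − (3/2)² = 7/12
E[Z_0] = 1
E[Z_1] = 3/2·E[Z_0] = 3/2
E[Z_2] = 3/2·E[Z_1] = 9/4
E[Z_3] = 3/2·E[Z_2] = 27/8
E[Z_4] = 3/2·E[Z_3] = 81/16
E[Z_5] = 3/2·E[Z_4] = 243/32
E[Z_6] = 3/2·E[Z_5] = 729/64
E[Z_7] = 3/2·E[Z_6] = 2187/128
E[Z_8] = 3/2·E[Z_7] = 6561/256


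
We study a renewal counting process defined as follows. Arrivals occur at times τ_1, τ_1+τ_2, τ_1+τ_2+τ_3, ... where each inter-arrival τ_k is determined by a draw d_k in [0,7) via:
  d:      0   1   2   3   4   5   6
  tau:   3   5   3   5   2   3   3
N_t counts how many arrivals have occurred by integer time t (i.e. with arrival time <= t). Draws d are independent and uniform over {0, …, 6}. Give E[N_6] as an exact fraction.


Inter-arrival values over d=0..6: [3, 5, 3, 5, 2, 3, 3]
Each d has probability 1/7, so the pmf of τ is: f(2) = 1/7, f(3) = 4/7, f(5) = 2/7
Renewal equation for m(n) = E[N_n]: condition on τ_1 = k (if k <= n, one arrival plus a fresh copy on the remaining n−k steps): m(n) = F(n) + Σ_{k<=n} f(k)·m(n−k), where F(n) = P(τ <= n) and m(0) = 0
m(1) = F(1) = 0
m(2) = F(2) = 1/7
m(3) = F(3) = 5/7
m(4) = F(4) + f(2)·m(2) = 5/7 + 1/7·1/7 = 36/49
m(5) = F(5) + f(2)·m(3) + f(3)·m(2) = 1 + 1/7·5/7 + 4/7·1/7 = 58/49
m(6) = F(6) + f(2)·m(4) + f(3)·m(3) = 1 + 1/7·36/49 + 4/7·5/7 = 519/343
E[N_6] = m(6) = 519/343

519/343


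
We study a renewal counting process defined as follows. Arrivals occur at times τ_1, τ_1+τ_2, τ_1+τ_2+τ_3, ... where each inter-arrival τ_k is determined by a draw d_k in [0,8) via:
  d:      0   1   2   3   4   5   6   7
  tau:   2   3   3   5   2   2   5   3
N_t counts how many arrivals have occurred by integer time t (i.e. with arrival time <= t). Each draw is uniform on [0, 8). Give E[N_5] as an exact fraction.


Inter-arrival values over d=0..7: [2, 3, 3, 5, 2, 2, 5, 3]
Each d has probability 1/8, so the pmf of τ is: f(2) = 3/8, f(3) = 3/8, f(5) = 1/4
Renewal equation for m(n) = E[N_n]: condition on τ_1 = k (if k <= n, one arrival plus a fresh copy on the remaining n−k steps): m(n) = F(n) + Σ_{k<=n} f(k)·m(n−k), where F(n) = P(τ <= n) and m(0) = 0
m(1) = F(1) = 0
m(2) = F(2) = 3/8
m(3) = F(3) = 3/4
m(4) = F(4) + f(2)·m(2) = 3/4 + 3/8·3/8 = 57/64
m(5) = F(5) + f(2)·m(3) + f(3)·m(2) = 1 + 3/8·3/4 + 3/8·3/8 = 91/64
E[N_5] = m(5) = 91/64

91/64


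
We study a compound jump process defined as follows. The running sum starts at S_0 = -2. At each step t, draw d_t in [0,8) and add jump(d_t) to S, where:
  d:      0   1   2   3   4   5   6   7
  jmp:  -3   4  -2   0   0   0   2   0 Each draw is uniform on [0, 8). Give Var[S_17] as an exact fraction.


Outcome values over d=0..7: [-3, 4, -2, 0, 0, 0, 2, 0]
Σy = 1, Σy² = 33, M = 8
μ = 1/8 = 1/8,  σ² = 33/8 − (1/8)² = 263/64
Independent increments: Var[S_17] = 17·σ² = 17·(263/64) = 4471/64

4471/64


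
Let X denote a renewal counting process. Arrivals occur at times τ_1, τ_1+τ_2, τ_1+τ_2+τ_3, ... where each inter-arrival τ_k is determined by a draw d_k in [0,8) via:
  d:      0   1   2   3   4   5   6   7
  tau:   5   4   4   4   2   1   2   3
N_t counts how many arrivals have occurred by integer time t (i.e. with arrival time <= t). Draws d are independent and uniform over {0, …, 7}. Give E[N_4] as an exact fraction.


4345/4096

Inter-arrival values over d=0..7: [5, 4, 4, 4, 2, 1, 2, 3]
Each d has probability 1/8, so the pmf of τ is: f(1) = 1/8, f(2) = 1/4, f(3) = 1/8, f(4) = 3/8, f(5) = 1/8
Renewal equation for m(n) = E[N_n]: condition on τ_1 = k (if k <= n, one arrival plus a fresh copy on the remaining n−k steps): m(n) = F(n) + Σ_{k<=n} f(k)·m(n−k), where F(n) = P(τ <= n) and m(0) = 0
m(1) = F(1) = 1/8
m(2) = F(2) + f(1)·m(1) = 3/8 + 1/8·1/8 = 25/64
m(3) = F(3) + f(1)·m(2) + f(2)·m(1) = 1/2 + 1/8·25/64 + 1/4·1/8 = 297/512
m(4) = F(4) + f(1)·m(3) + f(2)·m(2) + f(3)·m(1) = 7/8 + 1/8·297/512 + 1/4·25/64 + 1/8·1/8 = 4345/4096
E[N_4] = m(4) = 4345/4096


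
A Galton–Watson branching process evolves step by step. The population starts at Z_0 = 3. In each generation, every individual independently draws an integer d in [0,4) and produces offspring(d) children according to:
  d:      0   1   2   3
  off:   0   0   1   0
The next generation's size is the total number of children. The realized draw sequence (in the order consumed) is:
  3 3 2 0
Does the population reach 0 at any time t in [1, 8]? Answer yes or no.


gen 0: Z_0=3, draws=[3, 3, 2], offspring=[0, 0, 1], Z_1=1
gen 1: Z_1=1, draws=[0], offspring=[0], Z_2=0
gen 2: Z_2=0, draws=[], offspring=[], Z_3=0
gen 3: Z_3=0, draws=[], offspring=[], Z_4=0
gen 4: Z_4=0, draws=[], offspring=[], Z_5=0
gen 5: Z_5=0, draws=[], offspring=[], Z_6=0
gen 6: Z_6=0, draws=[], offspring=[], Z_7=0
gen 7: Z_7=0, draws=[], offspring=[], Z_8=0

yes


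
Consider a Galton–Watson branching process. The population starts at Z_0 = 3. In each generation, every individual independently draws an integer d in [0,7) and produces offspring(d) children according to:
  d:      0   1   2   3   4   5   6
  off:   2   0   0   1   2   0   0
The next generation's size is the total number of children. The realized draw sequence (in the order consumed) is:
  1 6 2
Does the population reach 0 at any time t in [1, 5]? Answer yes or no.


yes

gen 0: Z_0=3, draws=[1, 6, 2], offspring=[0, 0, 0], Z_1=0
gen 1: Z_1=0, draws=[], offspring=[], Z_2=0
gen 2: Z_2=0, draws=[], offspring=[], Z_3=0
gen 3: Z_3=0, draws=[], offspring=[], Z_4=0
gen 4: Z_4=0, draws=[], offspring=[], Z_5=0


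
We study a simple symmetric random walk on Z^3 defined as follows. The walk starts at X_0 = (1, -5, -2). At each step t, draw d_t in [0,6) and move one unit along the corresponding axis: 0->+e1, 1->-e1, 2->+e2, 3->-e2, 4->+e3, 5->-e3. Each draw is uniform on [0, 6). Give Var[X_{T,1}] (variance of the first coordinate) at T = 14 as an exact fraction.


14/3

Outcome values over d=0..5: [1, -1, 0, 0, 0, 0]
Σy = 0, Σy² = 2, M = 6
μ = 0/6 = 0,  σ² = 2/6 − (0)² = 1/3
Independent increments: Var[X_14] = 14·σ² = 14·(1/3) = 14/3


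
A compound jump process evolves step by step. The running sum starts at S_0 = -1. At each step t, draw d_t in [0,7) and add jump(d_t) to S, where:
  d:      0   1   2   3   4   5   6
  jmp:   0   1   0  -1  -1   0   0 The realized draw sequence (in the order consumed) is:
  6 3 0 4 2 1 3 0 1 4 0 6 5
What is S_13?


-3

t=0: S=-1, d=6, jump=0, S_1=-1
t=1: S=-1, d=3, jump=-1, S_2=-2
t=2: S=-2, d=0, jump=0, S_3=-2
t=3: S=-2, d=4, jump=-1, S_4=-3
t=4: S=-3, d=2, jump=0, S_5=-3
t=5: S=-3, d=1, jump=1, S_6=-2
t=6: S=-2, d=3, jump=-1, S_7=-3
t=7: S=-3, d=0, jump=0, S_8=-3
t=8: S=-3, d=1, jump=1, S_9=-2
t=9: S=-2, d=4, jump=-1, S_10=-3
t=10: S=-3, d=0, jump=0, S_11=-3
t=11: S=-3, d=6, jump=0, S_12=-3
t=12: S=-3, d=5, jump=0, S_13=-3


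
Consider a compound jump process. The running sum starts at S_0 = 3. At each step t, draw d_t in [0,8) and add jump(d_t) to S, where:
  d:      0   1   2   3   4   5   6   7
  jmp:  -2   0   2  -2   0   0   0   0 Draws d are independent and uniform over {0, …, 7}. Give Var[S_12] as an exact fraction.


69/4

Outcome values over d=0..7: [-2, 0, 2, -2, 0, 0, 0, 0]
Σy = -2, Σy² = 12, M = 8
μ = -2/8 = -1/4,  σ² = 12/8 − (-1/4)² = 23/16
Independent increments: Var[S_12] = 12·σ² = 12·(23/16) = 69/4


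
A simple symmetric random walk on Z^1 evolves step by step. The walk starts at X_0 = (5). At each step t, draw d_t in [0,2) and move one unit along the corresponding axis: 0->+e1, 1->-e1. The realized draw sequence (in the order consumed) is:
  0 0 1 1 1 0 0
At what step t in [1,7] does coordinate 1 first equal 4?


5

t=0: X=(5), d=0 → +e1, X_1=(6)
t=1: X=(6), d=0 → +e1, X_2=(7)
t=2: X=(7), d=1 → -e1, X_3=(6)
t=3: X=(6), d=1 → -e1, X_4=(5)
t=4: X=(5), d=1 → -e1, X_5=(4)
t=5: X=(4), d=0 → +e1, X_6=(5)
t=6: X=(5), d=0 → +e1, X_7=(6)
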